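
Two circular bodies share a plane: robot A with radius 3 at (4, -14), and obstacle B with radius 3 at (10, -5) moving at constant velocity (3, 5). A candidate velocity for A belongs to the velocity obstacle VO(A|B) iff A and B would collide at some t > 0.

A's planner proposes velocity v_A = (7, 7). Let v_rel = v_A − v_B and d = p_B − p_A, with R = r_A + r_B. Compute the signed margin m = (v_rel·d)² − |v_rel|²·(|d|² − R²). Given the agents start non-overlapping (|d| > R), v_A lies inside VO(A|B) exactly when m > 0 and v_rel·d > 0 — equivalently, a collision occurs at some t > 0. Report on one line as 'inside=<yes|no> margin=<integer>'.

d = (6, 9),  |d|² = 117;  R = 3+3 = 6,  c = 117−6² = 81
v_rel = (4, 2),  |v_rel|² = 20;  v_rel·d = (4)·(6) + (2)·(9) = 42
20·t² − 84·t + 81 = 0  ⇒  m = 42² − 20·81 = 144
m = 144 > 0,  v_rel·d = 42 > 0  ⇒  inside

inside=yes margin=144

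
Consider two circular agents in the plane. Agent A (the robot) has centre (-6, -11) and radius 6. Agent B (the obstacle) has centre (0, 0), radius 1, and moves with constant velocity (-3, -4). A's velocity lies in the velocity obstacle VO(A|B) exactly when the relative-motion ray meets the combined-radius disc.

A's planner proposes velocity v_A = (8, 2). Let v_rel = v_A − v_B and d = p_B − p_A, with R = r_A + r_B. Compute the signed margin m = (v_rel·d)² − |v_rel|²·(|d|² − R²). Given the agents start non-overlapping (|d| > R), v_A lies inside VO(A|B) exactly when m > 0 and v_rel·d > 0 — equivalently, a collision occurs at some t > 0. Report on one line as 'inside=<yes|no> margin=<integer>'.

d = (6, 11),  |d|² = 157;  R = 6+1 = 7,  c = 157−7² = 108
v_rel = (11, 6),  |v_rel|² = 157;  v_rel·d = (11)·(6) + (6)·(11) = 132
157·t² − 264·t + 108 = 0  ⇒  m = 132² − 157·108 = 468
m = 468 > 0,  v_rel·d = 132 > 0  ⇒  inside

inside=yes margin=468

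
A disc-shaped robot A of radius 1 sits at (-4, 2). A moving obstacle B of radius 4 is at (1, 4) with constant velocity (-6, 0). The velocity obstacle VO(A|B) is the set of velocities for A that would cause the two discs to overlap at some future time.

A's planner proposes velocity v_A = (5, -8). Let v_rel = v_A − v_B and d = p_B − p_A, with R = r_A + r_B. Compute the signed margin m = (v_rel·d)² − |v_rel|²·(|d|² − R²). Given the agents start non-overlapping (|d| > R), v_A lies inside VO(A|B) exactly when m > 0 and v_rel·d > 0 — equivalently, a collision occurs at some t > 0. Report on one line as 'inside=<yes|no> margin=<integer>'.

d = (5, 2),  |d|² = 29;  R = 1+4 = 5,  c = 29−5² = 4
v_rel = (11, -8),  |v_rel|² = 185;  v_rel·d = (11)·(5) + (-8)·(2) = 39
185·t² − 78·t + 4 = 0  ⇒  m = 39² − 185·4 = 781
m = 781 > 0,  v_rel·d = 39 > 0  ⇒  inside

inside=yes margin=781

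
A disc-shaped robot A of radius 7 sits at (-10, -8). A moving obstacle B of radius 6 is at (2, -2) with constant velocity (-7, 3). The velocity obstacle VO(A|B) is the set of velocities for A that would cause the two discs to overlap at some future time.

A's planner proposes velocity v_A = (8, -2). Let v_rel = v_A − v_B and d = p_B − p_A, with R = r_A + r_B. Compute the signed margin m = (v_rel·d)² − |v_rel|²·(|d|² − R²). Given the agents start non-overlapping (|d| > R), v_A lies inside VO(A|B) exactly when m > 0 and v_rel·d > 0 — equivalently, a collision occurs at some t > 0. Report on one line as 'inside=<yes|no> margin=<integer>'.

d = (12, 6),  |d|² = 180;  R = 7+6 = 13,  c = 180−13² = 11
v_rel = (15, -5),  |v_rel|² = 250;  v_rel·d = (15)·(12) + (-5)·(6) = 150
250·t² − 300·t + 11 = 0  ⇒  m = 150² − 250·11 = 19750
m = 19750 > 0,  v_rel·d = 150 > 0  ⇒  inside

inside=yes margin=19750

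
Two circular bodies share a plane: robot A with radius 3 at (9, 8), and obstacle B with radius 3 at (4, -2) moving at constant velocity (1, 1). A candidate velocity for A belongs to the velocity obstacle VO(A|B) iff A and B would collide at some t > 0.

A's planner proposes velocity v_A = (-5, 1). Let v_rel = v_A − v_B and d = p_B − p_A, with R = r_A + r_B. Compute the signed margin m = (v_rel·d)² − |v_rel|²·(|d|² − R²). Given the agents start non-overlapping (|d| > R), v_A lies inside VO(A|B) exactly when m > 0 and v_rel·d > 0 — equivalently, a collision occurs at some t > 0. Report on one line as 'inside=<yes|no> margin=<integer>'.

d = (-5, -10),  |d|² = 125;  R = 3+3 = 6,  c = 125−6² = 89
v_rel = (-6, 0),  |v_rel|² = 36;  v_rel·d = (-6)·(-5) + (0)·(-10) = 30
36·t² − 60·t + 89 = 0  ⇒  m = 30² − 36·89 = -2304
m = -2304 < 0,  v_rel·d = 30 > 0  ⇒  outside

inside=no margin=-2304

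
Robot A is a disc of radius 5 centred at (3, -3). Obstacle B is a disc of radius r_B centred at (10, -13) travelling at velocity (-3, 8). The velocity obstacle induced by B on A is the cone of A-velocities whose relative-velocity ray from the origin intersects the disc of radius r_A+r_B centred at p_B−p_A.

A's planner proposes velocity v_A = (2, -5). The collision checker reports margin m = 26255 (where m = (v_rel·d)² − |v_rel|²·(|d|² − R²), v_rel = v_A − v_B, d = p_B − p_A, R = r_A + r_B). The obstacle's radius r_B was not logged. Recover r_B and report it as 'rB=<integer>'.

m = 26255
d = (7, -10);  v_rel = (5, -13),  |v_rel|² = 194
v_rel×d = (5)·(-10) − (-13)·(7) = 41
since m = R²·194 − 41²:  R² = (1681 + 26255) / 194 = 144
R = √144 = 12  ⇒  r_B = 12 − 5 = 7

rB=7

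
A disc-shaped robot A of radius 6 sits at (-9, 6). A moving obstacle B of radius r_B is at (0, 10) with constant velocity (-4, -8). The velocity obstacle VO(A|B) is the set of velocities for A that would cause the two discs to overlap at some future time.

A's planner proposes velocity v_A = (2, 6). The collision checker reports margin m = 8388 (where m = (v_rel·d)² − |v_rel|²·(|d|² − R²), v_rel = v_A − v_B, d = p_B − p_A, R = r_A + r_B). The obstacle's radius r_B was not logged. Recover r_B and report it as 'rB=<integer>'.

m = 8388
d = (9, 4);  v_rel = (6, 14),  |v_rel|² = 232
v_rel×d = (6)·(4) − (14)·(9) = -102
since m = R²·232 − (-102)²:  R² = (10404 + 8388) / 232 = 81
R = √81 = 9  ⇒  r_B = 9 − 6 = 3

rB=3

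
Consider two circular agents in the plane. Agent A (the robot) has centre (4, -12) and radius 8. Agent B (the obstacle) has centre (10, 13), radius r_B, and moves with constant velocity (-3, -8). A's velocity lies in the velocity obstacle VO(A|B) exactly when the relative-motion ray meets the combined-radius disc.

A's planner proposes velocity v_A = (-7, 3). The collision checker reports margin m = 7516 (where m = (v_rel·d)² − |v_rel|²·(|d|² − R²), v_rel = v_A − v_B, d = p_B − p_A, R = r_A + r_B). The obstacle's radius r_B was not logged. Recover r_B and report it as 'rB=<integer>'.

m = 7516
d = (6, 25);  v_rel = (-4, 11),  |v_rel|² = 137
v_rel×d = (-4)·(25) − (11)·(6) = -166
since m = R²·137 − (-166)²:  R² = (27556 + 7516) / 137 = 256
R = √256 = 16  ⇒  r_B = 16 − 8 = 8

rB=8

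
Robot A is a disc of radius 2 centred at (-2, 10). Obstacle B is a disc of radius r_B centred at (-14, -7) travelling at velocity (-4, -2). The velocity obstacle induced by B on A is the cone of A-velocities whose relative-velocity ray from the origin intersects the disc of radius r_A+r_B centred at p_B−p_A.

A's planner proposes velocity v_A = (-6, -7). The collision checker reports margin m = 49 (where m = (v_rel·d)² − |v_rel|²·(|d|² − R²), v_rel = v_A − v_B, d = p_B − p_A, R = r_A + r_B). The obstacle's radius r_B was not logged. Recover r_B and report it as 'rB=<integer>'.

m = 49
d = (-12, -17);  v_rel = (-2, -5),  |v_rel|² = 29
v_rel×d = (-2)·(-17) − (-5)·(-12) = -26
since m = R²·29 − (-26)²:  R² = (676 + 49) / 29 = 25
R = √25 = 5  ⇒  r_B = 5 − 2 = 3

rB=3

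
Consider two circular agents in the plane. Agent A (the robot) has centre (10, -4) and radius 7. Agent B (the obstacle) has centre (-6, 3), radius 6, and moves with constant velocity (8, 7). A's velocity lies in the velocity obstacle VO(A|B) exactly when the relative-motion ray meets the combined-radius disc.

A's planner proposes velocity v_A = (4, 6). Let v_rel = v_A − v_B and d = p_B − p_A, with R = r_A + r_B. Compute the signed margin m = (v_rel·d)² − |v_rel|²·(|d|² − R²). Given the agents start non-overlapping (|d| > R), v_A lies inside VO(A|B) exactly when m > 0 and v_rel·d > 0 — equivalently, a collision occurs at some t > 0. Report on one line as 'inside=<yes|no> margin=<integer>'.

d = (-16, 7),  |d|² = 305;  R = 7+6 = 13,  c = 305−13² = 136
v_rel = (-4, -1),  |v_rel|² = 17;  v_rel·d = (-4)·(-16) + (-1)·(7) = 57
17·t² − 114·t + 136 = 0  ⇒  m = 57² − 17·136 = 937
m = 937 > 0,  v_rel·d = 57 > 0  ⇒  inside

inside=yes margin=937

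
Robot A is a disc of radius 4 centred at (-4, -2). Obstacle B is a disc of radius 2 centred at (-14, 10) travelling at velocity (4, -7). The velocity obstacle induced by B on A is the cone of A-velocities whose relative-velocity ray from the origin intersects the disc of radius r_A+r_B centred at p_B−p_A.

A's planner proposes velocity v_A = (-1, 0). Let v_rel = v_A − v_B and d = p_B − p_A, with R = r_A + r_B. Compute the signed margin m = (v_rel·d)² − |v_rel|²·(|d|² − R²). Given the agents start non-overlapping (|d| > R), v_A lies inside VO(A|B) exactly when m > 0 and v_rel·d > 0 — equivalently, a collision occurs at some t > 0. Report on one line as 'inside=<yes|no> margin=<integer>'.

d = (-10, 12),  |d|² = 244;  R = 4+2 = 6,  c = 244−6² = 208
v_rel = (-5, 7),  |v_rel|² = 74;  v_rel·d = (-5)·(-10) + (7)·(12) = 134
74·t² − 268·t + 208 = 0  ⇒  m = 134² − 74·208 = 2564
m = 2564 > 0,  v_rel·d = 134 > 0  ⇒  inside

inside=yes margin=2564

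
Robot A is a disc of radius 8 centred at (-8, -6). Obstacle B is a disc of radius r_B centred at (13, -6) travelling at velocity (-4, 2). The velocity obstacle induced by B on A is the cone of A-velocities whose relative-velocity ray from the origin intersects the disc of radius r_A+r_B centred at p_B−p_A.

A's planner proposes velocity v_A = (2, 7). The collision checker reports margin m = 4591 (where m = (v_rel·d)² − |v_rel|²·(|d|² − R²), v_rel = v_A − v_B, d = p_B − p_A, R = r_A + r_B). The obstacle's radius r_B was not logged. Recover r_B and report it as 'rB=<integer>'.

m = 4591
d = (21, 0);  v_rel = (6, 5),  |v_rel|² = 61
v_rel×d = (6)·(0) − (5)·(21) = -105
since m = R²·61 − (-105)²:  R² = (11025 + 4591) / 61 = 256
R = √256 = 16  ⇒  r_B = 16 − 8 = 8

rB=8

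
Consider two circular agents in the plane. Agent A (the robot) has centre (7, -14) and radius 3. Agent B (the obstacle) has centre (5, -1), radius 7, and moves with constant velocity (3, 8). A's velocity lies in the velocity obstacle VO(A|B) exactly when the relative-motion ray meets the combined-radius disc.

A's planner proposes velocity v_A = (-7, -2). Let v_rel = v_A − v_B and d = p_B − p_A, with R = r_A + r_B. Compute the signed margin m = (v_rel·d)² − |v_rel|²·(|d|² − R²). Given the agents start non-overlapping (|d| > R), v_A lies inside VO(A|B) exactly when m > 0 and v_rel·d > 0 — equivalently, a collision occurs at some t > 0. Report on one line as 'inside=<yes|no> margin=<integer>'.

d = (-2, 13),  |d|² = 173;  R = 3+7 = 10,  c = 173−10² = 73
v_rel = (-10, -10),  |v_rel|² = 200;  v_rel·d = (-10)·(-2) + (-10)·(13) = -110
200·t² + 220·t + 73 = 0  ⇒  m = (-110)² − 200·73 = -2500
m = -2500 < 0,  v_rel·d = -110 < 0  ⇒  outside

inside=no margin=-2500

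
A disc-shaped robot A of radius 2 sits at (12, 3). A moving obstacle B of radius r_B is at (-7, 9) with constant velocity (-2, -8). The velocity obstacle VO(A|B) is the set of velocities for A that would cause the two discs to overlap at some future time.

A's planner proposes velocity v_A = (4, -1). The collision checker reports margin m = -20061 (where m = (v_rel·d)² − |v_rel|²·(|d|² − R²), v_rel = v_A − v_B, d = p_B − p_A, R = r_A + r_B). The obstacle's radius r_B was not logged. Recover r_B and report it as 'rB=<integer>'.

m = -20061
d = (-19, 6);  v_rel = (6, 7),  |v_rel|² = 85
v_rel×d = (6)·(6) − (7)·(-19) = 169
since m = R²·85 − 169²:  R² = (28561 + -20061) / 85 = 100
R = √100 = 10  ⇒  r_B = 10 − 2 = 8

rB=8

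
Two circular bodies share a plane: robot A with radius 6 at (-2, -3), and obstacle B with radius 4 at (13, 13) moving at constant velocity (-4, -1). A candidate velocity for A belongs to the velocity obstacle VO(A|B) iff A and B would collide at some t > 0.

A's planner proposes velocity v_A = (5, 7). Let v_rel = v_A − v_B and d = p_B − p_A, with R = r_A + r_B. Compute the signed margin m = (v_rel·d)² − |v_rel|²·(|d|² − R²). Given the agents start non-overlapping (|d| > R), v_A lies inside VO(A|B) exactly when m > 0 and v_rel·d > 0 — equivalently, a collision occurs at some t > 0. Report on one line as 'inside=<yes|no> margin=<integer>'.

d = (15, 16),  |d|² = 481;  R = 6+4 = 10,  c = 481−10² = 381
v_rel = (9, 8),  |v_rel|² = 145;  v_rel·d = (9)·(15) + (8)·(16) = 263
145·t² − 526·t + 381 = 0  ⇒  m = 263² − 145·381 = 13924
m = 13924 > 0,  v_rel·d = 263 > 0  ⇒  inside

inside=yes margin=13924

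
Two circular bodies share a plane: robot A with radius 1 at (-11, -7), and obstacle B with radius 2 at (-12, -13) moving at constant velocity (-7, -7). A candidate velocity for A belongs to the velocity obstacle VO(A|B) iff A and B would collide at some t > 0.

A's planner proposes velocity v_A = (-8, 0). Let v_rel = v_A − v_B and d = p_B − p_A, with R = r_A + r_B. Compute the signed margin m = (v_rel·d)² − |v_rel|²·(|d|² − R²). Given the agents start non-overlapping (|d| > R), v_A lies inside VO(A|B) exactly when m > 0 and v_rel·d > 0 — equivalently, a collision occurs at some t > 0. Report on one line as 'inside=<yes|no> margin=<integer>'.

d = (-1, -6),  |d|² = 37;  R = 1+2 = 3,  c = 37−3² = 28
v_rel = (-1, 7),  |v_rel|² = 50;  v_rel·d = (-1)·(-1) + (7)·(-6) = -41
50·t² + 82·t + 28 = 0  ⇒  m = (-41)² − 50·28 = 281
m = 281 > 0,  v_rel·d = -41 < 0  ⇒  outside

inside=no margin=281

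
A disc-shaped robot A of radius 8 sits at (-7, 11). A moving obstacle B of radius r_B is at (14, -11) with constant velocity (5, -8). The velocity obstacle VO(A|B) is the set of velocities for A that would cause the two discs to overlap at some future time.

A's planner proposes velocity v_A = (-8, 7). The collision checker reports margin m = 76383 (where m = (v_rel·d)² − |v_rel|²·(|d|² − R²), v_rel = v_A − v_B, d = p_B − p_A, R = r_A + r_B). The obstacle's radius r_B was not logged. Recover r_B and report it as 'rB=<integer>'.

m = 76383
d = (21, -22);  v_rel = (-13, 15),  |v_rel|² = 394
v_rel×d = (-13)·(-22) − (15)·(21) = -29
since m = R²·394 − (-29)²:  R² = (841 + 76383) / 394 = 196
R = √196 = 14  ⇒  r_B = 14 − 8 = 6

rB=6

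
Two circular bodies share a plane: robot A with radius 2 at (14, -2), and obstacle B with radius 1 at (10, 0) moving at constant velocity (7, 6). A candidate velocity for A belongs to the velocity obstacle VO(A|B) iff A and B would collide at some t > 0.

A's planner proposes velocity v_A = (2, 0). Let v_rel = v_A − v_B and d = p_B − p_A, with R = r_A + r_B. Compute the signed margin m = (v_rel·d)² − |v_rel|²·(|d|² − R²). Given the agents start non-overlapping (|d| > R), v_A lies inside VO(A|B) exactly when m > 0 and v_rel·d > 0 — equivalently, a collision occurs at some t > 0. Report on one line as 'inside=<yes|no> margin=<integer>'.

d = (-4, 2),  |d|² = 20;  R = 2+1 = 3,  c = 20−3² = 11
v_rel = (-5, -6),  |v_rel|² = 61;  v_rel·d = (-5)·(-4) + (-6)·(2) = 8
61·t² − 16·t + 11 = 0  ⇒  m = 8² − 61·11 = -607
m = -607 < 0,  v_rel·d = 8 > 0  ⇒  outside

inside=no margin=-607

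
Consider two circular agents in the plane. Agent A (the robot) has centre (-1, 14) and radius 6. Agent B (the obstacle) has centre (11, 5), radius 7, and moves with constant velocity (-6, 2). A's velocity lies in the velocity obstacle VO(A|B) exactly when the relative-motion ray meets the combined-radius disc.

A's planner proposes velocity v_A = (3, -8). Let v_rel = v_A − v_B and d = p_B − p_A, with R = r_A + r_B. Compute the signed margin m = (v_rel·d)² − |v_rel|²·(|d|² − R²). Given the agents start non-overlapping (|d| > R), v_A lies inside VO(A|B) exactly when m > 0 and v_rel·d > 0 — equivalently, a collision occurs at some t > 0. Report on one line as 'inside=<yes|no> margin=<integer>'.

d = (12, -9),  |d|² = 225;  R = 6+7 = 13,  c = 225−13² = 56
v_rel = (9, -10),  |v_rel|² = 181;  v_rel·d = (9)·(12) + (-10)·(-9) = 198
181·t² − 396·t + 56 = 0  ⇒  m = 198² − 181·56 = 29068
m = 29068 > 0,  v_rel·d = 198 > 0  ⇒  inside

inside=yes margin=29068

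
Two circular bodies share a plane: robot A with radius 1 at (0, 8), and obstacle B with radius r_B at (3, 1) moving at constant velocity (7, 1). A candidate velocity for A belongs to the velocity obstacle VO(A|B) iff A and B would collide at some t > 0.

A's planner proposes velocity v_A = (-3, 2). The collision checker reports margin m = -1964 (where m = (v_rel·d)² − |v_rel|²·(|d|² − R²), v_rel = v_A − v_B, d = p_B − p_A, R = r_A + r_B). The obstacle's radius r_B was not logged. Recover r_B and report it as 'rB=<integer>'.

m = -1964
d = (3, -7);  v_rel = (-10, 1),  |v_rel|² = 101
v_rel×d = (-10)·(-7) − (1)·(3) = 67
since m = R²·101 − 67²:  R² = (4489 + -1964) / 101 = 25
R = √25 = 5  ⇒  r_B = 5 − 1 = 4

rB=4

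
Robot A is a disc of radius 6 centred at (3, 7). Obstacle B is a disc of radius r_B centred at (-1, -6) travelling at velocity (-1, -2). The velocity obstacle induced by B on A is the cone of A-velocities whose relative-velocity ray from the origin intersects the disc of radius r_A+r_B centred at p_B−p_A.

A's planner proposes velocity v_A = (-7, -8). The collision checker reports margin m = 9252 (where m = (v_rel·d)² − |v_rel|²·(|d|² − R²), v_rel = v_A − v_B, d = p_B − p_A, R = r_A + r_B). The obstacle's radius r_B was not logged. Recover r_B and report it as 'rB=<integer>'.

m = 9252
d = (-4, -13);  v_rel = (-6, -6),  |v_rel|² = 72
v_rel×d = (-6)·(-13) − (-6)·(-4) = 54
since m = R²·72 − 54²:  R² = (2916 + 9252) / 72 = 169
R = √169 = 13  ⇒  r_B = 13 − 6 = 7

rB=7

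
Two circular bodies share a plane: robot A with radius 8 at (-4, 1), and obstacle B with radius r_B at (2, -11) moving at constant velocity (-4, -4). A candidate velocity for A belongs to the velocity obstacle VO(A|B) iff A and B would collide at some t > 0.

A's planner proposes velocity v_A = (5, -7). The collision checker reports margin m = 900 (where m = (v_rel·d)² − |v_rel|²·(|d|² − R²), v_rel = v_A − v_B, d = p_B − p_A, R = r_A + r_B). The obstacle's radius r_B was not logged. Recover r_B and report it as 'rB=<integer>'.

m = 900
d = (6, -12);  v_rel = (9, -3),  |v_rel|² = 90
v_rel×d = (9)·(-12) − (-3)·(6) = -90
since m = R²·90 − (-90)²:  R² = (8100 + 900) / 90 = 100
R = √100 = 10  ⇒  r_B = 10 − 8 = 2

rB=2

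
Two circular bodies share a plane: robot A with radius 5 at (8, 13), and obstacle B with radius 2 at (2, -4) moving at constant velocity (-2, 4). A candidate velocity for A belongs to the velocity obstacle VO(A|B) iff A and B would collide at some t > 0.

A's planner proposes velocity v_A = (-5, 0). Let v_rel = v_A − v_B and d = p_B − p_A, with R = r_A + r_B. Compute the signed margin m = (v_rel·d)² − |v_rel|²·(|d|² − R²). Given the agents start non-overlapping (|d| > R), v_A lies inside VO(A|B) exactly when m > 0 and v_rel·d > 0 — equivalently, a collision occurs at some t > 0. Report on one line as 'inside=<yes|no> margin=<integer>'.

d = (-6, -17),  |d|² = 325;  R = 5+2 = 7,  c = 325−7² = 276
v_rel = (-3, -4),  |v_rel|² = 25;  v_rel·d = (-3)·(-6) + (-4)·(-17) = 86
25·t² − 172·t + 276 = 0  ⇒  m = 86² − 25·276 = 496
m = 496 > 0,  v_rel·d = 86 > 0  ⇒  inside

inside=yes margin=496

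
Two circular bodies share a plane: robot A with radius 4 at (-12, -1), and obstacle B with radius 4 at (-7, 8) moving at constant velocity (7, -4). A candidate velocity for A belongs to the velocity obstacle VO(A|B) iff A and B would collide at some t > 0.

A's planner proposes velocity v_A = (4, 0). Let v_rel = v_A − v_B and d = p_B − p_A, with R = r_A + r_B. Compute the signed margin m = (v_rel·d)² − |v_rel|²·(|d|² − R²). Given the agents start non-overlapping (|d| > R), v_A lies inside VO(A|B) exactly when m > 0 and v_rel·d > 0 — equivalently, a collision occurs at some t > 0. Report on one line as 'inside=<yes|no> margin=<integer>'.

d = (5, 9),  |d|² = 106;  R = 4+4 = 8,  c = 106−8² = 42
v_rel = (-3, 4),  |v_rel|² = 25;  v_rel·d = (-3)·(5) + (4)·(9) = 21
25·t² − 42·t + 42 = 0  ⇒  m = 21² − 25·42 = -609
m = -609 < 0,  v_rel·d = 21 > 0  ⇒  outside

inside=no margin=-609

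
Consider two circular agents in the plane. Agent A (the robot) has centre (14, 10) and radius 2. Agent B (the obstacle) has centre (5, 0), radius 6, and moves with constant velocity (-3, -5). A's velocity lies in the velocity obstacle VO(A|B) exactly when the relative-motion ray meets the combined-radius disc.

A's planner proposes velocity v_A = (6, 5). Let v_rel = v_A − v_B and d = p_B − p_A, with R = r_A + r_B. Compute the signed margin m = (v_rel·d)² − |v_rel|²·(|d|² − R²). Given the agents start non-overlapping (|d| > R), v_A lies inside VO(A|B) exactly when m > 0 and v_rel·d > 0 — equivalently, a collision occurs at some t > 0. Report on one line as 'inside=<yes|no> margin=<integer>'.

d = (-9, -10),  |d|² = 181;  R = 2+6 = 8,  c = 181−8² = 117
v_rel = (9, 10),  |v_rel|² = 181;  v_rel·d = (9)·(-9) + (10)·(-10) = -181
181·t² + 362·t + 117 = 0  ⇒  m = (-181)² − 181·117 = 11584
m = 11584 > 0,  v_rel·d = -181 < 0  ⇒  outside

inside=no margin=11584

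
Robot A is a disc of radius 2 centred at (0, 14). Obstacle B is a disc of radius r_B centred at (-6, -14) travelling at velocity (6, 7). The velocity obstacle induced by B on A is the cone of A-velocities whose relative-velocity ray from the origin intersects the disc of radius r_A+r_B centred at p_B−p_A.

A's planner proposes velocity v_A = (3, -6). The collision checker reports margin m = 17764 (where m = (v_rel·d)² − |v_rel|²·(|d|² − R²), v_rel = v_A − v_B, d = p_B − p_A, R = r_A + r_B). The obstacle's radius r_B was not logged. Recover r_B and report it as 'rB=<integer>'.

m = 17764
d = (-6, -28);  v_rel = (-3, -13),  |v_rel|² = 178
v_rel×d = (-3)·(-28) − (-13)·(-6) = 6
since m = R²·178 − 6²:  R² = (36 + 17764) / 178 = 100
R = √100 = 10  ⇒  r_B = 10 − 2 = 8

rB=8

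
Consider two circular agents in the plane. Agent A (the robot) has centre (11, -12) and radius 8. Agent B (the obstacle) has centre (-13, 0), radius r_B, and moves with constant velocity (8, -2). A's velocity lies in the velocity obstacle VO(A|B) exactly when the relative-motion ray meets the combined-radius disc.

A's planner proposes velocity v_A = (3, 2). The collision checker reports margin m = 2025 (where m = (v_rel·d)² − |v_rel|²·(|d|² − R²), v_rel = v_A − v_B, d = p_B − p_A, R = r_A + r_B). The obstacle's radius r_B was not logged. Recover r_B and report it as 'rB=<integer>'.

m = 2025
d = (-24, 12);  v_rel = (-5, 4),  |v_rel|² = 41
v_rel×d = (-5)·(12) − (4)·(-24) = 36
since m = R²·41 − 36²:  R² = (1296 + 2025) / 41 = 81
R = √81 = 9  ⇒  r_B = 9 − 8 = 1

rB=1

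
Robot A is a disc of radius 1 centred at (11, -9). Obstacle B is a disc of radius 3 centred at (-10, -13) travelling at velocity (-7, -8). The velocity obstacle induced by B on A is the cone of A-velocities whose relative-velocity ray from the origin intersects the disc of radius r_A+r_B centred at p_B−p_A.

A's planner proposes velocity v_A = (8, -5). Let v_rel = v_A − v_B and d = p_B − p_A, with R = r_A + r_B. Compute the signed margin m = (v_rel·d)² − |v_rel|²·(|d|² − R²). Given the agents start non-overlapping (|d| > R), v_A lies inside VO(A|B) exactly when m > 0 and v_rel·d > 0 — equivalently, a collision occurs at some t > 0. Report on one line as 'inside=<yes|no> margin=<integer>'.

d = (-21, -4),  |d|² = 457;  R = 1+3 = 4,  c = 457−4² = 441
v_rel = (15, 3),  |v_rel|² = 234;  v_rel·d = (15)·(-21) + (3)·(-4) = -327
234·t² + 654·t + 441 = 0  ⇒  m = (-327)² − 234·441 = 3735
m = 3735 > 0,  v_rel·d = -327 < 0  ⇒  outside

inside=no margin=3735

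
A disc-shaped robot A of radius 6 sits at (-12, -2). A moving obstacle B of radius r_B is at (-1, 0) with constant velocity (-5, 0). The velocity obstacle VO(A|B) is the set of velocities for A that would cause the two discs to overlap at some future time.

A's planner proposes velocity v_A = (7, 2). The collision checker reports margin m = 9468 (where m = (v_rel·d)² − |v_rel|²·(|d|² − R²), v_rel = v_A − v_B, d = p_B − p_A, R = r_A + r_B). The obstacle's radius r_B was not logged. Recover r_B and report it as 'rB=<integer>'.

m = 9468
d = (11, 2);  v_rel = (12, 2),  |v_rel|² = 148
v_rel×d = (12)·(2) − (2)·(11) = 2
since m = R²·148 − 2²:  R² = (4 + 9468) / 148 = 64
R = √64 = 8  ⇒  r_B = 8 − 6 = 2

rB=2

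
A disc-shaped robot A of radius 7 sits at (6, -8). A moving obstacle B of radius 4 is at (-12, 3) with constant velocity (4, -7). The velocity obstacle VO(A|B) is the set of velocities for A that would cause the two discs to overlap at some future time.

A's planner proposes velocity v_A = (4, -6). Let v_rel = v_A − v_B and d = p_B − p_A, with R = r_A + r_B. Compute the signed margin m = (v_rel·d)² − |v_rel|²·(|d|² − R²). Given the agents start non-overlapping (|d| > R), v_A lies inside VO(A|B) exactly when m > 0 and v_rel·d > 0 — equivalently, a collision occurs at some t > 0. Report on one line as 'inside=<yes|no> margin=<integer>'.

d = (-18, 11),  |d|² = 445;  R = 7+4 = 11,  c = 445−11² = 324
v_rel = (0, 1),  |v_rel|² = 1;  v_rel·d = (0)·(-18) + (1)·(11) = 11
1·t² − 22·t + 324 = 0  ⇒  m = 11² − 1·324 = -203
m = -203 < 0,  v_rel·d = 11 > 0  ⇒  outside

inside=no margin=-203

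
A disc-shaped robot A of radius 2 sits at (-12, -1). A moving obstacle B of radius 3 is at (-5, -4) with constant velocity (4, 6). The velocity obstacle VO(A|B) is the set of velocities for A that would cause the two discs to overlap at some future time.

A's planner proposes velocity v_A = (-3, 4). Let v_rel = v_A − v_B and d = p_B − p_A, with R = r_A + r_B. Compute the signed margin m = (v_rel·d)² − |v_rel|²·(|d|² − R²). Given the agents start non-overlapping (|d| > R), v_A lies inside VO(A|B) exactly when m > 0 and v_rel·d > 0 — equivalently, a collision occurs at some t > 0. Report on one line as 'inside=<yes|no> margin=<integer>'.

d = (7, -3),  |d|² = 58;  R = 2+3 = 5,  c = 58−5² = 33
v_rel = (-7, -2),  |v_rel|² = 53;  v_rel·d = (-7)·(7) + (-2)·(-3) = -43
53·t² + 86·t + 33 = 0  ⇒  m = (-43)² − 53·33 = 100
m = 100 > 0,  v_rel·d = -43 < 0  ⇒  outside

inside=no margin=100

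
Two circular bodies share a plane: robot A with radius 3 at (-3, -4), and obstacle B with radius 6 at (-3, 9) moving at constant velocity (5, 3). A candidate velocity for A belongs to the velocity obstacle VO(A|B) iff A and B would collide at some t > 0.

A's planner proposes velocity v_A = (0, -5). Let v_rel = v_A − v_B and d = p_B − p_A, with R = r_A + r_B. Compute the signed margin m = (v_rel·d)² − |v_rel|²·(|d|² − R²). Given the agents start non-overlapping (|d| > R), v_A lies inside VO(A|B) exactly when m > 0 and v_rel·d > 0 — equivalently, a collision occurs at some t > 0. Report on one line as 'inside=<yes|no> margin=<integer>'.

d = (0, 13),  |d|² = 169;  R = 3+6 = 9,  c = 169−9² = 88
v_rel = (-5, -8),  |v_rel|² = 89;  v_rel·d = (-5)·(0) + (-8)·(13) = -104
89·t² + 208·t + 88 = 0  ⇒  m = (-104)² − 89·88 = 2984
m = 2984 > 0,  v_rel·d = -104 < 0  ⇒  outside

inside=no margin=2984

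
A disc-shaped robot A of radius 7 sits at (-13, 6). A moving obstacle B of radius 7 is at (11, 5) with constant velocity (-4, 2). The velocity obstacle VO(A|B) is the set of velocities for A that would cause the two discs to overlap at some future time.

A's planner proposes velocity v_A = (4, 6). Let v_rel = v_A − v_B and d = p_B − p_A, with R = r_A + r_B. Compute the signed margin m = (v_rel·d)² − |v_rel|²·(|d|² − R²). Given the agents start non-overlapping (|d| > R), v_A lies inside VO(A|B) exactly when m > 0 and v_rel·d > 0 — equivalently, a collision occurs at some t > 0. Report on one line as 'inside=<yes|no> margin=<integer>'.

d = (24, -1),  |d|² = 577;  R = 7+7 = 14,  c = 577−14² = 381
v_rel = (8, 4),  |v_rel|² = 80;  v_rel·d = (8)·(24) + (4)·(-1) = 188
80·t² − 376·t + 381 = 0  ⇒  m = 188² − 80·381 = 4864
m = 4864 > 0,  v_rel·d = 188 > 0  ⇒  inside

inside=yes margin=4864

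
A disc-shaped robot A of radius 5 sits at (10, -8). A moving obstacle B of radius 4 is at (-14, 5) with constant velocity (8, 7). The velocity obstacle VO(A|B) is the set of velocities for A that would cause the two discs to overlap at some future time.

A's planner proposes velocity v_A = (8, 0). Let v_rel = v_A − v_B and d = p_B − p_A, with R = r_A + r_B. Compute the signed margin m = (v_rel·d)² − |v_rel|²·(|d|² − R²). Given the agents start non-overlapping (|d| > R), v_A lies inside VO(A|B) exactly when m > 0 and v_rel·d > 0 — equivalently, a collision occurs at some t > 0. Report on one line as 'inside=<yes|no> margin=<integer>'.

d = (-24, 13),  |d|² = 745;  R = 5+4 = 9,  c = 745−9² = 664
v_rel = (0, -7),  |v_rel|² = 49;  v_rel·d = (0)·(-24) + (-7)·(13) = -91
49·t² + 182·t + 664 = 0  ⇒  m = (-91)² − 49·664 = -24255
m = -24255 < 0,  v_rel·d = -91 < 0  ⇒  outside

inside=no margin=-24255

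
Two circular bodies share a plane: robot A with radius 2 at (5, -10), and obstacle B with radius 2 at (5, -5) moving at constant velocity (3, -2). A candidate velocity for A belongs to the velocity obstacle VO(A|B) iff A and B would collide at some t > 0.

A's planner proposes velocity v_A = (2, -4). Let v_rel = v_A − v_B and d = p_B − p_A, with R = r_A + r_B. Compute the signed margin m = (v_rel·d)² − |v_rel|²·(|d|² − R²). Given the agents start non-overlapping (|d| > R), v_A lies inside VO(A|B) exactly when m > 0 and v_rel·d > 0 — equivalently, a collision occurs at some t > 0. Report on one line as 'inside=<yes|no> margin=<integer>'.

d = (0, 5),  |d|² = 25;  R = 2+2 = 4,  c = 25−4² = 9
v_rel = (-1, -2),  |v_rel|² = 5;  v_rel·d = (-1)·(0) + (-2)·(5) = -10
5·t² + 20·t + 9 = 0  ⇒  m = (-10)² − 5·9 = 55
m = 55 > 0,  v_rel·d = -10 < 0  ⇒  outside

inside=no margin=55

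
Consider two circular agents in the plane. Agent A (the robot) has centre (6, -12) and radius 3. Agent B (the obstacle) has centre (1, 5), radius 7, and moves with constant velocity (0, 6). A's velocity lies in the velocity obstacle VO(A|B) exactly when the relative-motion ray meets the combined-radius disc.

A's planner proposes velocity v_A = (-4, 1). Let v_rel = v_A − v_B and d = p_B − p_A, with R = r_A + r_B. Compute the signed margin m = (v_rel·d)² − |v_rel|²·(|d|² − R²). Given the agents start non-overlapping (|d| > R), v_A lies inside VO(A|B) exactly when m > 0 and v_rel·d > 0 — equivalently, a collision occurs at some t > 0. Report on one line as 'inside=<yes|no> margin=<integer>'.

d = (-5, 17),  |d|² = 314;  R = 3+7 = 10,  c = 314−10² = 214
v_rel = (-4, -5),  |v_rel|² = 41;  v_rel·d = (-4)·(-5) + (-5)·(17) = -65
41·t² + 130·t + 214 = 0  ⇒  m = (-65)² − 41·214 = -4549
m = -4549 < 0,  v_rel·d = -65 < 0  ⇒  outside

inside=no margin=-4549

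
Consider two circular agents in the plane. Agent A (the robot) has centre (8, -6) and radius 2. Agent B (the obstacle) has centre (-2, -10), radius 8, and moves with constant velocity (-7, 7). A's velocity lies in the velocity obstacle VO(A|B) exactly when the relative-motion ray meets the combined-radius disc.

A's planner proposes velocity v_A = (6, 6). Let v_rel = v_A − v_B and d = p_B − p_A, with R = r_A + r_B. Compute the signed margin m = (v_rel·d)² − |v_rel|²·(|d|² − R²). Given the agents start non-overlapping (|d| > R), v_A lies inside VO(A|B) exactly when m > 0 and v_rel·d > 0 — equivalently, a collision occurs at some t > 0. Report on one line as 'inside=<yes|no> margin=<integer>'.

d = (-10, -4),  |d|² = 116;  R = 2+8 = 10,  c = 116−10² = 16
v_rel = (13, -1),  |v_rel|² = 170;  v_rel·d = (13)·(-10) + (-1)·(-4) = -126
170·t² + 252·t + 16 = 0  ⇒  m = (-126)² − 170·16 = 13156
m = 13156 > 0,  v_rel·d = -126 < 0  ⇒  outside

inside=no margin=13156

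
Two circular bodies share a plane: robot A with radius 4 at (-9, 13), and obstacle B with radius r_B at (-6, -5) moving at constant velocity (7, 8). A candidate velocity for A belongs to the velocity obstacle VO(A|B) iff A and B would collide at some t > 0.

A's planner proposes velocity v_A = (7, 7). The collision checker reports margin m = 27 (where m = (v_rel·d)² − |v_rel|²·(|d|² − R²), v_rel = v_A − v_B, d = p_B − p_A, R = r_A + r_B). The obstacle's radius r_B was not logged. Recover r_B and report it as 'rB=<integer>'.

m = 27
d = (3, -18);  v_rel = (0, -1),  |v_rel|² = 1
v_rel×d = (0)·(-18) − (-1)·(3) = 3
since m = R²·1 − 3²:  R² = (9 + 27) / 1 = 36
R = √36 = 6  ⇒  r_B = 6 − 4 = 2

rB=2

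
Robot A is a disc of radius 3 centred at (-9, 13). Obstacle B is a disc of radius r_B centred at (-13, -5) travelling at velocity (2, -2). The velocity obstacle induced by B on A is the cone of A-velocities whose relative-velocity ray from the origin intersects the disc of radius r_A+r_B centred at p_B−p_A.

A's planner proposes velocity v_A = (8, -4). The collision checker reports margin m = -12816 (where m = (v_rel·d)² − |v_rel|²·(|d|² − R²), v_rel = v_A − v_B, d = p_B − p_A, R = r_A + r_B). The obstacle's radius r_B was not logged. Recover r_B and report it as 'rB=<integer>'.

m = -12816
d = (-4, -18);  v_rel = (6, -2),  |v_rel|² = 40
v_rel×d = (6)·(-18) − (-2)·(-4) = -116
since m = R²·40 − (-116)²:  R² = (13456 + -12816) / 40 = 16
R = √16 = 4  ⇒  r_B = 4 − 3 = 1

rB=1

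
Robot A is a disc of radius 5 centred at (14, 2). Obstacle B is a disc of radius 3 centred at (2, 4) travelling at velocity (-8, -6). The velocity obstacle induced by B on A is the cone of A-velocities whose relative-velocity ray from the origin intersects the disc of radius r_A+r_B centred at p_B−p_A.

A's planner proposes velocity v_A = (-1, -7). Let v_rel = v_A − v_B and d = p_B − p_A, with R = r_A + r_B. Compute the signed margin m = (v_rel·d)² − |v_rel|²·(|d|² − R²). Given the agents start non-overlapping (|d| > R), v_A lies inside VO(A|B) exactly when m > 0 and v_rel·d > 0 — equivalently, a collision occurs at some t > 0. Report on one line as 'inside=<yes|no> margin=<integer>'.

d = (-12, 2),  |d|² = 148;  R = 5+3 = 8,  c = 148−8² = 84
v_rel = (7, -1),  |v_rel|² = 50;  v_rel·d = (7)·(-12) + (-1)·(2) = -86
50·t² + 172·t + 84 = 0  ⇒  m = (-86)² − 50·84 = 3196
m = 3196 > 0,  v_rel·d = -86 < 0  ⇒  outside

inside=no margin=3196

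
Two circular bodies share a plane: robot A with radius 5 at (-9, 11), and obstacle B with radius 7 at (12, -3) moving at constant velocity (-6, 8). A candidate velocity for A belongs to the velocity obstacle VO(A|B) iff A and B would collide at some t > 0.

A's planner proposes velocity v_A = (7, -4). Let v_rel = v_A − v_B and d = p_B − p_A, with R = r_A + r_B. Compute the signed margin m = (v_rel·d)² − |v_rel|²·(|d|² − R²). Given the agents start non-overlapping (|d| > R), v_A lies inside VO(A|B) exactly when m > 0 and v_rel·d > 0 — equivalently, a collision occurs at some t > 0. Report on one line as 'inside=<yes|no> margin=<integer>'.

d = (21, -14),  |d|² = 637;  R = 5+7 = 12,  c = 637−12² = 493
v_rel = (13, -12),  |v_rel|² = 313;  v_rel·d = (13)·(21) + (-12)·(-14) = 441
313·t² − 882·t + 493 = 0  ⇒  m = 441² − 313·493 = 40172
m = 40172 > 0,  v_rel·d = 441 > 0  ⇒  inside

inside=yes margin=40172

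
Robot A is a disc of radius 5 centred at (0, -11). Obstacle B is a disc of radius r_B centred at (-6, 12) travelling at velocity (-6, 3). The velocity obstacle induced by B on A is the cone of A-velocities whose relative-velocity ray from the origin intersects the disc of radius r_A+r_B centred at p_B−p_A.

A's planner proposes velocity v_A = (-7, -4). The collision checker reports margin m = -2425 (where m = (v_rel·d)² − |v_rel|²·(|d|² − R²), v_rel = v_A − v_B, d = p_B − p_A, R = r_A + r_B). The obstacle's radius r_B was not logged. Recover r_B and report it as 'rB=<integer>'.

m = -2425
d = (-6, 23);  v_rel = (-1, -7),  |v_rel|² = 50
v_rel×d = (-1)·(23) − (-7)·(-6) = -65
since m = R²·50 − (-65)²:  R² = (4225 + -2425) / 50 = 36
R = √36 = 6  ⇒  r_B = 6 − 5 = 1

rB=1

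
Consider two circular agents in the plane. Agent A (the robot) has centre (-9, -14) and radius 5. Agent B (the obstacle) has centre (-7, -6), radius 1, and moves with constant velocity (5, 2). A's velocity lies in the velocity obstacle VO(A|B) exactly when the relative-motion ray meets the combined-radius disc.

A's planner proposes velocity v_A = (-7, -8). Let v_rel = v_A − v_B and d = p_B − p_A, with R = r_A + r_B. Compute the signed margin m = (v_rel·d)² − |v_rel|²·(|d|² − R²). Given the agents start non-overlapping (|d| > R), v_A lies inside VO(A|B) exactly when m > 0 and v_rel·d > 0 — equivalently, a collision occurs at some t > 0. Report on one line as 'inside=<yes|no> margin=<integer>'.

d = (2, 8),  |d|² = 68;  R = 5+1 = 6,  c = 68−6² = 32
v_rel = (-12, -10),  |v_rel|² = 244;  v_rel·d = (-12)·(2) + (-10)·(8) = -104
244·t² + 208·t + 32 = 0  ⇒  m = (-104)² − 244·32 = 3008
m = 3008 > 0,  v_rel·d = -104 < 0  ⇒  outside

inside=no margin=3008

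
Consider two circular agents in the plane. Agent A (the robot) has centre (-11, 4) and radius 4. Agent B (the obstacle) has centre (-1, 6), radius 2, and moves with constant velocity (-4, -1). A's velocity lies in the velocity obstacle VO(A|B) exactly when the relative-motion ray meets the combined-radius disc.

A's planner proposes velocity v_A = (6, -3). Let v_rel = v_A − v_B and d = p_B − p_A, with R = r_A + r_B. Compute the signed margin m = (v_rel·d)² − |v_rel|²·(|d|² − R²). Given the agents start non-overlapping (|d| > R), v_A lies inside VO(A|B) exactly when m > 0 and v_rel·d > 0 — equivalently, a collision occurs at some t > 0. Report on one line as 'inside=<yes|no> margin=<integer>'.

d = (10, 2),  |d|² = 104;  R = 4+2 = 6,  c = 104−6² = 68
v_rel = (10, -2),  |v_rel|² = 104;  v_rel·d = (10)·(10) + (-2)·(2) = 96
104·t² − 192·t + 68 = 0  ⇒  m = 96² − 104·68 = 2144
m = 2144 > 0,  v_rel·d = 96 > 0  ⇒  inside

inside=yes margin=2144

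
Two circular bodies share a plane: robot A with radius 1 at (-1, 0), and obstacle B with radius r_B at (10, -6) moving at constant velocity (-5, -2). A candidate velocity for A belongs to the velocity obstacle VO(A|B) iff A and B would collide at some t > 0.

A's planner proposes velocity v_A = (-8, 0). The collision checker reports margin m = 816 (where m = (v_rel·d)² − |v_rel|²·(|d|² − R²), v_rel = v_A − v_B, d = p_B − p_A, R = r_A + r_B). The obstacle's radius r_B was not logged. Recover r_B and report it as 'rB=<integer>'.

m = 816
d = (11, -6);  v_rel = (-3, 2),  |v_rel|² = 13
v_rel×d = (-3)·(-6) − (2)·(11) = -4
since m = R²·13 − (-4)²:  R² = (16 + 816) / 13 = 64
R = √64 = 8  ⇒  r_B = 8 − 1 = 7

rB=7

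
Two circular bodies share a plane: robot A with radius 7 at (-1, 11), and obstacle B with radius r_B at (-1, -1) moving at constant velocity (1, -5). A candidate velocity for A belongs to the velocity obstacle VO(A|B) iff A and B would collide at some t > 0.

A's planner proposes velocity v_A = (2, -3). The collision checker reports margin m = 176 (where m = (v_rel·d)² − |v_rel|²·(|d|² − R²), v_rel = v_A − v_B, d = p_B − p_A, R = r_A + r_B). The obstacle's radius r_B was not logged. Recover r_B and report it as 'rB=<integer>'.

m = 176
d = (0, -12);  v_rel = (1, 2),  |v_rel|² = 5
v_rel×d = (1)·(-12) − (2)·(0) = -12
since m = R²·5 − (-12)²:  R² = (144 + 176) / 5 = 64
R = √64 = 8  ⇒  r_B = 8 − 7 = 1

rB=1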